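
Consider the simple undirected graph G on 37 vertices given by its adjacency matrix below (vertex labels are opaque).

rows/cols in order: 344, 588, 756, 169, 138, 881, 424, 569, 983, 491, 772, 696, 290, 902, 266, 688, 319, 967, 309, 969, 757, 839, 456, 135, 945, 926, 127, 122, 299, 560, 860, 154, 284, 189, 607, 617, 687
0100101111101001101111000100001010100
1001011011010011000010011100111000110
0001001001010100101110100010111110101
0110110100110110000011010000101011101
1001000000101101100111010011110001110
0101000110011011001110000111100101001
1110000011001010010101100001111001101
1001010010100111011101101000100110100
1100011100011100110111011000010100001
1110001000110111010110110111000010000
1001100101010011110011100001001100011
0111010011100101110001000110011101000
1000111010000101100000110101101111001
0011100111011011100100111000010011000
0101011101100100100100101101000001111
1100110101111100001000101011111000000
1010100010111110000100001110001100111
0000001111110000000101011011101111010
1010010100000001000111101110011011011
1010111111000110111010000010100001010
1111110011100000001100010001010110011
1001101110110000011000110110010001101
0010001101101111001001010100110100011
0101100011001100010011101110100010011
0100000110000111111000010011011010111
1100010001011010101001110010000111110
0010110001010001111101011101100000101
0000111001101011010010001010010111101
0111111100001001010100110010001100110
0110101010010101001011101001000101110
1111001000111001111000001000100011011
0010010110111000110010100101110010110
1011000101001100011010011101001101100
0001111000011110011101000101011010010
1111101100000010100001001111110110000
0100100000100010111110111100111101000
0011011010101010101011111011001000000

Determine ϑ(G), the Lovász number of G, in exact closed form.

sqrt(37)

deg(945) = 18; N(945) = {588, 569, 983, 902, 266, 688, 319, 967, 309, 135, 127, 122, 560, 860, 284, 607, 617, 687}.
N(491) = {344, 588, 756, 424, 772, 696, 902, 266, 688, 967, 969, 757, 456, 135, 926, 127, 122, 284}, |N(491)| = 18.
N(309) = {344, 756, 881, 569, 688, 969, 757, 839, 456, 945, 926, 127, 560, 860, 284, 189, 617, 687}, |N(309)| = 18.
deg(902) = 18; N(902) = {756, 169, 138, 569, 983, 491, 696, 290, 266, 688, 319, 969, 456, 135, 945, 560, 284, 189}.
37-vertex 18-regular graph: strongly regular (37,18,8,9).
Distinct eigenvalues (to 6 d.p.): [18.0, 2.541381, -3.541381].
−37·(-sqrt(37)/2 - 1/2) / ((18)−(-sqrt(37)/2 - 1/2)) = sqrt(37) = ϑ(G).
= 6.0828… (decimal).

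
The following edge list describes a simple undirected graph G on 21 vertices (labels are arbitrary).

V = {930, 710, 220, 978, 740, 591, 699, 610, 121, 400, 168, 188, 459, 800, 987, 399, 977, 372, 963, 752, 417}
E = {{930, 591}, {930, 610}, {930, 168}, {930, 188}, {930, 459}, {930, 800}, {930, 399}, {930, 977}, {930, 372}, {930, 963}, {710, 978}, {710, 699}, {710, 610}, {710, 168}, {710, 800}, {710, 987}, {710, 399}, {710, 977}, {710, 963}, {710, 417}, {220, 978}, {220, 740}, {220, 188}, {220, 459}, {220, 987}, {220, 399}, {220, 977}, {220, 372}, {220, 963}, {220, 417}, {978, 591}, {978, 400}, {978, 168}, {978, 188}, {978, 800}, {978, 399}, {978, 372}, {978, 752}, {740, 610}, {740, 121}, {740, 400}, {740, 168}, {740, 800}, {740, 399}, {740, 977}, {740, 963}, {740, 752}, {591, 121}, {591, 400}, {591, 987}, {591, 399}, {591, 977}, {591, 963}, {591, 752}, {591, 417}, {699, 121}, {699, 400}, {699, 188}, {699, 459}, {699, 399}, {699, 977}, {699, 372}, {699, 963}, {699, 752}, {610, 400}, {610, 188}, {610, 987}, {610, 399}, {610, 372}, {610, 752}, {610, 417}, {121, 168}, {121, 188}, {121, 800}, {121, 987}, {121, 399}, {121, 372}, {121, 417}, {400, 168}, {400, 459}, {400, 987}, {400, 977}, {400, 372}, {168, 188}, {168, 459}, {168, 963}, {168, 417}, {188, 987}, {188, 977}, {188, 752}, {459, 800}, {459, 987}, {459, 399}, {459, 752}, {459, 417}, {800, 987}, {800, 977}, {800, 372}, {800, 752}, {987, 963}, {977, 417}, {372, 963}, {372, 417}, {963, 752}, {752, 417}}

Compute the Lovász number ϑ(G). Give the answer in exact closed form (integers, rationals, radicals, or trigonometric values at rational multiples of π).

6

N(220) = {978, 740, 188, 459, 987, 399, 977, 372, 963, 417}, |N(220)| = 10.
N(710) = {978, 699, 610, 168, 800, 987, 399, 977, 963, 417}, |N(710)| = 10.
Vertex 121 has 10 neighbors: 740, 591, 699, 168, 188, 800, 987, 399, 372, 417.
N(752) = {978, 740, 591, 699, 610, 188, 459, 800, 963, 417}, |N(752)| = 10.
Every vertex has degree 10 (N=21); this is K(7,2), the Kneser graph.
The 3 distinct eigenvalues: [10.0, 1.0, -4.0].
ϑ = −N·λ_min/(λ_max−λ_min) = −21·(-4)/(10−(-4)) = 6.
Numerically 6.0000000.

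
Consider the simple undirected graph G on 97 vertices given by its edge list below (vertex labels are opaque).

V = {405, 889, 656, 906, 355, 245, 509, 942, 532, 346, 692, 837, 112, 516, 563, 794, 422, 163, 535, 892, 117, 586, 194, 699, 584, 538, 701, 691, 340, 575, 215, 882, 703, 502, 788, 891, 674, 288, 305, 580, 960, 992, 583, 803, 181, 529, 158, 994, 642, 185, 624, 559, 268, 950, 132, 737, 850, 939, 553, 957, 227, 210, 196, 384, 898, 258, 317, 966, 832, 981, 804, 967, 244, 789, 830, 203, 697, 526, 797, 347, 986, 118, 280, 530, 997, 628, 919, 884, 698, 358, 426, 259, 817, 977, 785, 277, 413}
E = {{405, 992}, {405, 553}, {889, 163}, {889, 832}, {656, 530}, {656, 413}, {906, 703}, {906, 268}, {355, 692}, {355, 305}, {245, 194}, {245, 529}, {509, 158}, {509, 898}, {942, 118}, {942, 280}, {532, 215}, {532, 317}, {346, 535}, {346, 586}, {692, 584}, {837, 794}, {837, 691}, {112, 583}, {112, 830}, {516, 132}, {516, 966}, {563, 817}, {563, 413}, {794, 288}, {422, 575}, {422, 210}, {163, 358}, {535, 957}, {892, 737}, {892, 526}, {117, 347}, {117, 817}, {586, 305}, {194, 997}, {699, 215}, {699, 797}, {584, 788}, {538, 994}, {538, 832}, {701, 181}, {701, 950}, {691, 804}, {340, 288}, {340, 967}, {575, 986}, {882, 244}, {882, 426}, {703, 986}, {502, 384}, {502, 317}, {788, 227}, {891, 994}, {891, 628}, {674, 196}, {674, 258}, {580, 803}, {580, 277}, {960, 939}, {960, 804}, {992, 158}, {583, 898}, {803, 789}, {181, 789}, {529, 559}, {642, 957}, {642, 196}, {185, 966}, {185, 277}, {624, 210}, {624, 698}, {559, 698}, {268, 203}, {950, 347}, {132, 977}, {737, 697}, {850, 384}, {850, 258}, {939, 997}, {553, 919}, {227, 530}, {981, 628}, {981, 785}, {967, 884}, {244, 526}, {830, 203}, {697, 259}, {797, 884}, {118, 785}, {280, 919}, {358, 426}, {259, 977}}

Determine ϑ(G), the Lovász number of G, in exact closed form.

97*cos(pi/97)/(cos(pi/97) + 1)

N(118) = {942, 785}, |N(118)| = 2.
N(701) = {181, 950}, |N(701)| = 2.
Vertex 384 has 2 neighbors: 502, 850.
N(117) = {347, 817}, |N(117)| = 2.
Regular of degree 2 on 97 vertices: this is C_{97}, the 97-cycle.
spec(A) ≈ [2.0, 1.996, 1.983, 1.962, 1.933, 1.896, 1.851, 1.798, 1.737, 1.67, 1.595, 1.513, 1.426, 1.332, 1.232, 1.128, 1.019, 0.905, 0.788, 0.667, 0.544, 0.418, 0.29, 0.162, 0.032, -0.097, -0.226, -0.354, -0.481, -0.606, -0.728, -0.847, -0.962, -1.074, -1.181, -1.283, -1.379, -1.47, -1.555, -1.633, -1.704, -1.769, -1.825, -1.874, -1.916, -1.949, -1.974, -1.991, -1.999] (distinct, 3 d.p.).
Lovász: ϑ = −97(-2*cos(pi/97))/(2+-(-1)*2*cos(pi/97)) = 97*cos(pi/97)/(cos(pi/97) + 1).
ϑ(G) ≈ 48.487279214.
α=48, χ(Ḡ)=49; ϑ=97*cos(pi/97)/(cos(pi/97) + 1) lies between (both strict).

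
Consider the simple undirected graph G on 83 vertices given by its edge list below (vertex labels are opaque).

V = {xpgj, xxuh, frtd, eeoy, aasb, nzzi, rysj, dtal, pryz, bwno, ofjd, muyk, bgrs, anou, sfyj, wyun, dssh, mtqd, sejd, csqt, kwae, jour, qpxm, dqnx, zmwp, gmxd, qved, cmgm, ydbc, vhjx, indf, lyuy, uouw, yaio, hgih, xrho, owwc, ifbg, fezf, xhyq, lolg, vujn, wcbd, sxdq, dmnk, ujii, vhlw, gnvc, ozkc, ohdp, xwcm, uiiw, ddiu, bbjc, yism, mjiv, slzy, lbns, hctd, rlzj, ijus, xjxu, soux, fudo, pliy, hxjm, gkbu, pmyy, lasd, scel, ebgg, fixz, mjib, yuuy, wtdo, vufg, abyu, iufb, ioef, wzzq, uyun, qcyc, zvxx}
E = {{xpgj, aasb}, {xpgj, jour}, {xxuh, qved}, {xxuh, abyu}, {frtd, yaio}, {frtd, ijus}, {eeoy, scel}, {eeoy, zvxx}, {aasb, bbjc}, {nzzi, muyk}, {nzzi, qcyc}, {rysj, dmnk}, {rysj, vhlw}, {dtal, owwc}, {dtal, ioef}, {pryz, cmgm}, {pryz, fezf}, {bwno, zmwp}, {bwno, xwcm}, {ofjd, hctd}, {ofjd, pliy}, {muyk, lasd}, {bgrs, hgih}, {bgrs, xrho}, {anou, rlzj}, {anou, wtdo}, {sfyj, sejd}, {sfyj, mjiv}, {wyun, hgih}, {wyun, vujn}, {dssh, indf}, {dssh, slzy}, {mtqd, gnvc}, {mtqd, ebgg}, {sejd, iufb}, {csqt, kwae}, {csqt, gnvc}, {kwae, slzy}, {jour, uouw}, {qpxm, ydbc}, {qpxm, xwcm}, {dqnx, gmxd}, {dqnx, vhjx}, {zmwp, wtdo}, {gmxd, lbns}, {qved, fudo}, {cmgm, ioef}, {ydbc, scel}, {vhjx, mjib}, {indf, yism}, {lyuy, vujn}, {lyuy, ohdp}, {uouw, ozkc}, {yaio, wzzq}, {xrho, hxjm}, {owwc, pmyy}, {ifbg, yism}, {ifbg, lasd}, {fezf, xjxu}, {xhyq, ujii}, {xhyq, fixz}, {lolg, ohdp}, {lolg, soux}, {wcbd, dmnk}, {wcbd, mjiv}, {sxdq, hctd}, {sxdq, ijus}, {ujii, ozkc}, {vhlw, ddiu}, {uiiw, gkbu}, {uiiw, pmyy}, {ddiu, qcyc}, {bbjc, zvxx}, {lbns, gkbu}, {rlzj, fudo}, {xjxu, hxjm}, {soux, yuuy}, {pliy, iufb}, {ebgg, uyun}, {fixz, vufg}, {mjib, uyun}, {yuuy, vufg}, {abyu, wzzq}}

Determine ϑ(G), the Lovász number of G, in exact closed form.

Vertex pmyy has 2 neighbors: owwc, uiiw.
Vertex wyun has 2 neighbors: hgih, vujn.
Vertex hctd has 2 neighbors: ofjd, sxdq.
N(vufg) = {fixz, yuuy}, |N(vufg)| = 2.
83-vertex 2-regular graph: connected 2-regular on 83 ⇒ C_{83}.
A has 42 distinct eigenvalues ≈ [2.0, 1.9943, 1.9771, 1.9486, 1.909, 1.8584, 1.7972, 1.7257, 1.6443, 1.5535, 1.4538, 1.3457, 1.23, 1.1072, 0.9781, 0.8433, 0.7038, 0.5602, 0.4134, 0.2642, 0.1135, -0.0378, -0.189, -0.339, -0.4871, -0.6324, -0.7741, -0.9114, -1.0434, -1.1694, -1.2888, -1.4008, -1.5047, -1.6001, -1.6862, -1.7627, -1.8291, -1.8851, -1.9302, -1.9643, -1.9871, -1.9986].
ϑ = −N·λ_min/(λ_max−λ_min) = −83·(-2*cos(pi/83))/(2−(-2*cos(pi/83))) = 83*cos(pi/83)/(cos(pi/83) + 1).
= 41.48513259… (decimal).
Sandwich: α(G)=41 ≤ ϑ(G)=83*cos(pi/83)/(cos(pi/83) + 1) ≤ χ(Ḡ)=42 (both strict).

83*cos(pi/83)/(cos(pi/83) + 1)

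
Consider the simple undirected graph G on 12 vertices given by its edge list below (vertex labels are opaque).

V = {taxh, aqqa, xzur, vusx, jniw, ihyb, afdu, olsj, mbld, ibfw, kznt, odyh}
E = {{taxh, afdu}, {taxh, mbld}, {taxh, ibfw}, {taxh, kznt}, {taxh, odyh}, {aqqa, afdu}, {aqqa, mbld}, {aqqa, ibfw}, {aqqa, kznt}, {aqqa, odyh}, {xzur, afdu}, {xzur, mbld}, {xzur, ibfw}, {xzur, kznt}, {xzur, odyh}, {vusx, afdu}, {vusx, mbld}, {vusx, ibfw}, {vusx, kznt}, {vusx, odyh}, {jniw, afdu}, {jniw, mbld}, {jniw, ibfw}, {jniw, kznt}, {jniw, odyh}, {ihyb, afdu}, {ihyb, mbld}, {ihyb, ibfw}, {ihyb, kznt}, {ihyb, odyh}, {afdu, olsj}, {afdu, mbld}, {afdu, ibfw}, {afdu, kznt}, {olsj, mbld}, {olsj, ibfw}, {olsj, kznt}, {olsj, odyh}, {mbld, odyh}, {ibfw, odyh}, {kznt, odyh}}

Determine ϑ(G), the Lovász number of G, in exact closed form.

7

deg(mbld) = 9; N(mbld) = {taxh, aqqa, xzur, vusx, jniw, ihyb, afdu, olsj, odyh}.
deg(kznt) = 9; N(kznt) = {taxh, aqqa, xzur, vusx, jniw, ihyb, afdu, olsj, odyh}.
Vertex afdu has 10 neighbors: taxh, aqqa, xzur, vusx, jniw, ihyb, olsj, mbld, ibfw, kznt.
Vertex taxh has 5 neighbors: afdu, mbld, ibfw, kznt, odyh.
Complete 3-partite, parts [7, 3, 2]: perfect, ϑ = α = 7.
Numerically 7.000000.
Sandwich: α(G)=7 ≤ ϑ(G)=7 ≤ χ(Ḡ)=7 (collapsed).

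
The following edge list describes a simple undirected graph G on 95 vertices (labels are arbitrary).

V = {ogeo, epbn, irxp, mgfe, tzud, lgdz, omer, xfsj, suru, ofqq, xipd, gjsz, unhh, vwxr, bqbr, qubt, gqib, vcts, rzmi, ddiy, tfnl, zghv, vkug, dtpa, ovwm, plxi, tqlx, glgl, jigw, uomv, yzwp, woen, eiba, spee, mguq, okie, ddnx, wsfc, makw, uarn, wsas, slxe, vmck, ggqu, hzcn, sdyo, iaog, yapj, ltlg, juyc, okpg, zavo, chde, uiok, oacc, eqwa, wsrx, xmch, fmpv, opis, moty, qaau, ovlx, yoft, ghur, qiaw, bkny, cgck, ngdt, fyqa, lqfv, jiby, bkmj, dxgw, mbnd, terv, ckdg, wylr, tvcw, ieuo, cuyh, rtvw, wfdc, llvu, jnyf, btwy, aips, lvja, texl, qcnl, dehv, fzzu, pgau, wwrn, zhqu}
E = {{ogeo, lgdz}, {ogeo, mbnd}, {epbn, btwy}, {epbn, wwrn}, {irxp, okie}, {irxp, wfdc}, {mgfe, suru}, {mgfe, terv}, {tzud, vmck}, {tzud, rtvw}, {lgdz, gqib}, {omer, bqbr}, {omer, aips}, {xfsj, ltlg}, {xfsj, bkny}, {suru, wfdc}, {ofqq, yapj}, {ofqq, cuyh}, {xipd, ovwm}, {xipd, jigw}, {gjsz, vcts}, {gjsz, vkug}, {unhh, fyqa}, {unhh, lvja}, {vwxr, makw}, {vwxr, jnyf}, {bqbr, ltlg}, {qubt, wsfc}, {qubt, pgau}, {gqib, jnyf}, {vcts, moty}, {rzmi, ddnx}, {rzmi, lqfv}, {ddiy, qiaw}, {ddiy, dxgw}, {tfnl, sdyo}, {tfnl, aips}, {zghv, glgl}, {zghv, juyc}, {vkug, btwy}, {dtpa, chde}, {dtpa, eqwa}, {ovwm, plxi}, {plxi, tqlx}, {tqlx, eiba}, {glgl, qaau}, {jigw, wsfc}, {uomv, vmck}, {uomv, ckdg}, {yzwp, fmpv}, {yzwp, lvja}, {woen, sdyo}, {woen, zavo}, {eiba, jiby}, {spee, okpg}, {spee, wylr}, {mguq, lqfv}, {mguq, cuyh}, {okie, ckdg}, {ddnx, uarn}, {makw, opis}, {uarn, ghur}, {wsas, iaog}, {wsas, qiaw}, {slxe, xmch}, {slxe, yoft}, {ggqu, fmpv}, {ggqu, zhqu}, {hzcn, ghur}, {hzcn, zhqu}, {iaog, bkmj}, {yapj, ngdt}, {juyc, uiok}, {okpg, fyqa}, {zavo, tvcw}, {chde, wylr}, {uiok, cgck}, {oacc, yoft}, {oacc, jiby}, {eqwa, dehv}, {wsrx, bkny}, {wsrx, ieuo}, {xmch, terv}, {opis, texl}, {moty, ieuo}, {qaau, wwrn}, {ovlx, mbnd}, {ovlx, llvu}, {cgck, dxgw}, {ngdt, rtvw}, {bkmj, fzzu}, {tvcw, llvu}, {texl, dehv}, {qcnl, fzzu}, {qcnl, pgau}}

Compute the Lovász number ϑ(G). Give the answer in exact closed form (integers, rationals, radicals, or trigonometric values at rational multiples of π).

N(fzzu) = {bkmj, qcnl}, |N(fzzu)| = 2.
Vertex rtvw has 2 neighbors: tzud, ngdt.
deg(ogeo) = 2; N(ogeo) = {lgdz, mbnd}.
N(uiok) = {juyc, cgck}, |N(uiok)| = 2.
Every vertex has degree 2 (N=95); the odd cycle C_{95}.
Distinct eigenvalues (to 4 d.p.): [2.0, 1.9956, 1.9825, 1.9608, 1.9304, 1.8916, 1.8446, 1.7895, 1.7265, 1.656, 1.5783, 1.4936, 1.4025, 1.3052, 1.2022, 1.0939, 0.9808, 0.8635, 0.7424, 0.618, 0.491, 0.3618, 0.231, 0.0992, -0.0331, -0.1652, -0.2965, -0.4266, -0.5548, -0.6806, -0.8034, -0.9227, -1.0379, -1.1487, -1.2544, -1.3546, -1.4489, -1.5368, -1.618, -1.6922, -1.7589, -1.818, -1.8691, -1.9121, -1.9467, -1.9727, -1.9902, -1.9989].
λ_max=2, λ_min=-2*cos(pi/95); ϑ = −95·λ_min/(λ_max−λ_min) = 95*cos(pi/95)/(cos(pi/95) + 1).
Numerically 47.48701131.
Check 47 ≤ 95*cos(pi/95)/(cos(pi/95) + 1) ≤ 48: both strict.

95*cos(pi/95)/(cos(pi/95) + 1)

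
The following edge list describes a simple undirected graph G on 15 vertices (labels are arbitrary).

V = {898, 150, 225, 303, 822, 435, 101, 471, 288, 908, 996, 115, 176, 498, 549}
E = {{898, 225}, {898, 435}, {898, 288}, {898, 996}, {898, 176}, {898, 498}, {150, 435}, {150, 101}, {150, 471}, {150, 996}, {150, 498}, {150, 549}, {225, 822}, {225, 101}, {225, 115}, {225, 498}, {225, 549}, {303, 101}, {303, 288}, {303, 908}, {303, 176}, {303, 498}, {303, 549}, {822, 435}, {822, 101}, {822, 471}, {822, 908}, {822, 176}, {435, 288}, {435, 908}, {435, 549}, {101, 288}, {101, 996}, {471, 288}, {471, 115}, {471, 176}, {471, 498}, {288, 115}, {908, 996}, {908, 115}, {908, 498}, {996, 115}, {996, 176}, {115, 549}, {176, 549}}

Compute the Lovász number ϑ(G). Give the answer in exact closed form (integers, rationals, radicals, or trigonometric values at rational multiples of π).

Vertex 498 has 6 neighbors: 898, 150, 225, 303, 471, 908.
Vertex 303 has 6 neighbors: 101, 288, 908, 176, 498, 549.
Vertex 435 has 6 neighbors: 898, 150, 822, 288, 908, 549.
N(908) = {303, 822, 435, 996, 115, 498}, |N(908)| = 6.
6-regular, N=15; Kneser K(6,2) on C(6,2)=15 vertices.
The 3 distinct eigenvalues: [6.0, 1.0, -3.0].
With N=15: ϑ(G) = 15·(-1*(-3))/(6−(-3)) = 5.
ϑ(G) ≈ 5.0000.

5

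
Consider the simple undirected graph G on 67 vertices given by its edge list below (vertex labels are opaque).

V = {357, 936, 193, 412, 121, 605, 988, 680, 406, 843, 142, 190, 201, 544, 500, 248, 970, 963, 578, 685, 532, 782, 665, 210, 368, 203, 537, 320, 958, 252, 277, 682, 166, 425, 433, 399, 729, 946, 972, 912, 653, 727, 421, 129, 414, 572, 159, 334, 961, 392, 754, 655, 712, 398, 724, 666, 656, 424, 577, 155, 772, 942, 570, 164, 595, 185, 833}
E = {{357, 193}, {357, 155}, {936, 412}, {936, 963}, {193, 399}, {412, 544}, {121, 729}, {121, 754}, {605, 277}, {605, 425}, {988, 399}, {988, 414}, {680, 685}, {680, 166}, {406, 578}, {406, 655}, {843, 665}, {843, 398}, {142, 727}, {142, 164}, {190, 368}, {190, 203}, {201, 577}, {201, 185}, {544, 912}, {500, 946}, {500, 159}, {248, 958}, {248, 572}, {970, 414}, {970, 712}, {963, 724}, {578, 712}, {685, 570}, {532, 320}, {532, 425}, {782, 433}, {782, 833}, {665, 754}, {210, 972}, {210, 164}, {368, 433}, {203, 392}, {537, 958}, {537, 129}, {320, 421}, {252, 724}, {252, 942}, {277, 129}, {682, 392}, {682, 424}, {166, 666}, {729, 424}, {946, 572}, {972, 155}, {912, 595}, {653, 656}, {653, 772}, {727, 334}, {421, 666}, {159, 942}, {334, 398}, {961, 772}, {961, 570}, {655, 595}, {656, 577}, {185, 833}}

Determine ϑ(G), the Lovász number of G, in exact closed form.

67*cos(pi/67)/(cos(pi/67) + 1)

Vertex 712 has 2 neighbors: 970, 578.
Vertex 912 has 2 neighbors: 544, 595.
N(320) = {532, 421}, |N(320)| = 2.
deg(577) = 2; N(577) = {201, 656}.
Every vertex has degree 2 (N=67); connected 2-regular on 67 ⇒ C_{67}.
The 34 distinct eigenvalues: [2.0, 1.9912, 1.9649, 1.9214, 1.8609, 1.7841, 1.6917, 1.5843, 1.4631, 1.3289, 1.1831, 1.0269, 0.8617, 0.6889, 0.5101, 0.3268, 0.1406, -0.0469, -0.2339, -0.4189, -0.6002, -0.7762, -0.9454, -1.1063, -1.2574, -1.3975, -1.5254, -1.6398, -1.7398, -1.8245, -1.8932, -1.9453, -1.9802, -1.9978].
Lovász: ϑ = −67(-2*cos(pi/67))/(2+-(-1)*2*cos(pi/67)) = 67*cos(pi/67)/(cos(pi/67) + 1).
ϑ(G) ≈ 33.4815798.
Lovász sandwich 33 ≤ 67*cos(pi/67)/(cos(pi/67) + 1) ≤ 34: both strict.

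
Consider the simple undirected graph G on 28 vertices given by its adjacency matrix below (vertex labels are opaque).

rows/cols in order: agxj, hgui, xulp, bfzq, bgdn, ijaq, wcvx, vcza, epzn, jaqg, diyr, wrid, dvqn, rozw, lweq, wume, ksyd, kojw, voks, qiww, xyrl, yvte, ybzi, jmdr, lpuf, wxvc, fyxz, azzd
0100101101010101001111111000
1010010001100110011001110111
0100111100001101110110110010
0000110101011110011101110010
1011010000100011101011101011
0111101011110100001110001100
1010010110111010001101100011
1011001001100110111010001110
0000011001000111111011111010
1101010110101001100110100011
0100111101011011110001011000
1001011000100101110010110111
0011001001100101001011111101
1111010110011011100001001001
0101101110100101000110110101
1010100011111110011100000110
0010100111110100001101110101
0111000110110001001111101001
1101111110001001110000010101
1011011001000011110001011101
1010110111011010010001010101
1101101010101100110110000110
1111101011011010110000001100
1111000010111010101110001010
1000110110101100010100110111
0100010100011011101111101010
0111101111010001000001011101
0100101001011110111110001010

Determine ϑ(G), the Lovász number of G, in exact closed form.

Vertex wcvx has 15 neighbors: agxj, xulp, ijaq, vcza, epzn, diyr, wrid, dvqn, lweq, voks, qiww, yvte, ybzi, fyxz, azzd.
Vertex voks has 15 neighbors: agxj, hgui, bfzq, bgdn, ijaq, wcvx, vcza, epzn, dvqn, wume, ksyd, kojw, jmdr, wxvc, azzd.
Vertex jaqg has 15 neighbors: agxj, hgui, bfzq, ijaq, vcza, epzn, diyr, dvqn, wume, ksyd, qiww, xyrl, ybzi, fyxz, azzd.
N(hgui) = {agxj, xulp, ijaq, jaqg, diyr, rozw, lweq, kojw, voks, yvte, ybzi, jmdr, wxvc, fyxz, azzd}, |N(hgui)| = 15.
Every vertex has degree 15 (N=28); this is K(8,2), the Kneser graph.
spec(A) ≈ [15.0, 1.0, -5.0] (distinct, 3 d.p.).
ϑ = −N·λ_min/(λ_max−λ_min) = −28·(-5)/(15−(-5)) = 7.
ϑ(G) ≈ 7.000000.

7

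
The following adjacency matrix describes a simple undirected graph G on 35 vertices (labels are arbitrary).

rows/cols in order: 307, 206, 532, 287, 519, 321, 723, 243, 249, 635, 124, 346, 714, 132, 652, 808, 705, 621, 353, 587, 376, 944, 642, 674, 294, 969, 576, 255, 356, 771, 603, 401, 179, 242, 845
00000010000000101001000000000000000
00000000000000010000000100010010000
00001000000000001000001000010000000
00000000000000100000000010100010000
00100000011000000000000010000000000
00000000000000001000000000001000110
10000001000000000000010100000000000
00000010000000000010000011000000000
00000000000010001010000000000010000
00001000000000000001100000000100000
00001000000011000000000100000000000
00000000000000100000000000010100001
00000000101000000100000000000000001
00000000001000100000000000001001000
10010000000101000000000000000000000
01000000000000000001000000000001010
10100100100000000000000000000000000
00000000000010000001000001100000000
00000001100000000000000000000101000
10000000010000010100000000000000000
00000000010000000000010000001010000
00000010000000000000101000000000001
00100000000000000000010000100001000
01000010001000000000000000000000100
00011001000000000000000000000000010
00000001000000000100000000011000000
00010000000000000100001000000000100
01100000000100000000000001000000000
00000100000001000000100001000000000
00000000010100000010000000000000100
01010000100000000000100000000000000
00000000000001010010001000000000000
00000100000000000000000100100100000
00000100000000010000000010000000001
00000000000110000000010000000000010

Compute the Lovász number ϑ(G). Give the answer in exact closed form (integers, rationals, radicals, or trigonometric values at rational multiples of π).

15

deg(652) = 4; N(652) = {307, 287, 346, 132}.
deg(356) = 4; N(356) = {321, 132, 376, 969}.
N(714) = {249, 124, 621, 845}, |N(714)| = 4.
N(808) = {206, 587, 401, 242}, |N(808)| = 4.
deg(v) = 4 for all v (|V|=35); Kneser-type, 3-subsets of [7].
A has 4 distinct eigenvalues ≈ [4.0, 2.0, -1.0, -3.0].
Lovász (edge-transitive): ϑ = −35·(-3)/((4)−(-3)) = 15.
≈ 15.0000 (to 4 d.p.).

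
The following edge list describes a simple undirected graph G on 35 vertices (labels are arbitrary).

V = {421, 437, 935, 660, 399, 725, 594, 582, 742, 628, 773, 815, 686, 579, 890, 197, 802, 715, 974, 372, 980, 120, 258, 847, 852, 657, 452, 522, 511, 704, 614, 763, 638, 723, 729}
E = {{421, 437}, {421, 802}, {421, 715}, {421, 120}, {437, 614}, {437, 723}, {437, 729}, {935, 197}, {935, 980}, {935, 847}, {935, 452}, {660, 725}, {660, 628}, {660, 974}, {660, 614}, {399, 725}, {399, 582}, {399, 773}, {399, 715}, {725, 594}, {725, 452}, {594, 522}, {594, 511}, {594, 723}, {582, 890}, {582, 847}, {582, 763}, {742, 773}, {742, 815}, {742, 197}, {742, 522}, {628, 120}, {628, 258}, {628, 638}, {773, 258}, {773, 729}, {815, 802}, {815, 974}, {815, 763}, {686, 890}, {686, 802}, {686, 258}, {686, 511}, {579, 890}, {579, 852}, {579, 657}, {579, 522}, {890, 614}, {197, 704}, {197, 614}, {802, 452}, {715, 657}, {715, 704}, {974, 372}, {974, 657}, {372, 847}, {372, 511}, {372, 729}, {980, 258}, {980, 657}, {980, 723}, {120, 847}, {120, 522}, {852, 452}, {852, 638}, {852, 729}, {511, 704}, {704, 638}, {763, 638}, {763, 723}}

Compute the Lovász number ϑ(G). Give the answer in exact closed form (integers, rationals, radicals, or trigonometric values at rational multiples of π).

15

Vertex 802 has 4 neighbors: 421, 815, 686, 452.
N(452) = {935, 725, 802, 852}, |N(452)| = 4.
deg(372) = 4; N(372) = {974, 847, 511, 729}.
deg(935) = 4; N(935) = {197, 980, 847, 452}.
35-vertex 4-regular graph: Kneser K(7,3) on C(7,3)=35 vertices.
Distinct eigenvalues (to 3 d.p.): [4.0, 2.0, -1.0, -3.0].
Lovász: ϑ = −35(-3)/(4+-1*(-3)) = 15.
ϑ(G) ≈ 15.000000.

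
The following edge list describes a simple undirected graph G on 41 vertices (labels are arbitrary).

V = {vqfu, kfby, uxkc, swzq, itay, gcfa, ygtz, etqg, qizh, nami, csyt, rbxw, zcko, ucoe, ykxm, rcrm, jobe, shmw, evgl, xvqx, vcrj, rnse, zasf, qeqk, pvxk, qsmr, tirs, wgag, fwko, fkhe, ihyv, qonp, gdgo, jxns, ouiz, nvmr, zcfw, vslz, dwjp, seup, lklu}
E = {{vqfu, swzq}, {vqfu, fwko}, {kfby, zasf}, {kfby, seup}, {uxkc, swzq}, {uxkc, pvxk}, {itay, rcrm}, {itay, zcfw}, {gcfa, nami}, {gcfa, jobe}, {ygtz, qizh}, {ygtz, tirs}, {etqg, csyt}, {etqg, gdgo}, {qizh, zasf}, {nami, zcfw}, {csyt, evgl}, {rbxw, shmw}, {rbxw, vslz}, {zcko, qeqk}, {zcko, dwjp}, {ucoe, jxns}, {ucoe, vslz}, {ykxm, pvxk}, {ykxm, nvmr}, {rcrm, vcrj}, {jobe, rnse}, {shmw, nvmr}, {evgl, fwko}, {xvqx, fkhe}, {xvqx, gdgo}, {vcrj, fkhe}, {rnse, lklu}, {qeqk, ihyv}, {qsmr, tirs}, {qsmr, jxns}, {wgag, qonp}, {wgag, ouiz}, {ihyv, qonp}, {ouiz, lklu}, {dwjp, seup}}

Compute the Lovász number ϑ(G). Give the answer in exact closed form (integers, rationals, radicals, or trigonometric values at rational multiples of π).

N(vqfu) = {swzq, fwko}, |N(vqfu)| = 2.
deg(itay) = 2; N(itay) = {rcrm, zcfw}.
deg(zasf) = 2; N(zasf) = {kfby, qizh}.
N(evgl) = {csyt, fwko}, |N(evgl)| = 2.
Every vertex has degree 2 (N=41); a single 41-cycle (edge-transitive).
The 21 distinct eigenvalues: [2.0, 1.97656, 1.90679, 1.79233, 1.63586, 1.44104, 1.21245, 0.95544, 0.67603, 0.38078, 0.07661, -0.22937, -0.52996, -0.81814, -1.08714, -1.33065, -1.54298, -1.71914, -1.855, -1.94739, -1.99413].
−41·(-2*cos(pi/41)) / ((2)−(-2*cos(pi/41))) = 41*cos(pi/41)/(cos(pi/41) + 1) = ϑ(G).
= 20.469880274… (decimal).
20 ≤ 41*cos(pi/41)/(cos(pi/41) + 1) ≤ 21: both strict.

41*cos(pi/41)/(cos(pi/41) + 1)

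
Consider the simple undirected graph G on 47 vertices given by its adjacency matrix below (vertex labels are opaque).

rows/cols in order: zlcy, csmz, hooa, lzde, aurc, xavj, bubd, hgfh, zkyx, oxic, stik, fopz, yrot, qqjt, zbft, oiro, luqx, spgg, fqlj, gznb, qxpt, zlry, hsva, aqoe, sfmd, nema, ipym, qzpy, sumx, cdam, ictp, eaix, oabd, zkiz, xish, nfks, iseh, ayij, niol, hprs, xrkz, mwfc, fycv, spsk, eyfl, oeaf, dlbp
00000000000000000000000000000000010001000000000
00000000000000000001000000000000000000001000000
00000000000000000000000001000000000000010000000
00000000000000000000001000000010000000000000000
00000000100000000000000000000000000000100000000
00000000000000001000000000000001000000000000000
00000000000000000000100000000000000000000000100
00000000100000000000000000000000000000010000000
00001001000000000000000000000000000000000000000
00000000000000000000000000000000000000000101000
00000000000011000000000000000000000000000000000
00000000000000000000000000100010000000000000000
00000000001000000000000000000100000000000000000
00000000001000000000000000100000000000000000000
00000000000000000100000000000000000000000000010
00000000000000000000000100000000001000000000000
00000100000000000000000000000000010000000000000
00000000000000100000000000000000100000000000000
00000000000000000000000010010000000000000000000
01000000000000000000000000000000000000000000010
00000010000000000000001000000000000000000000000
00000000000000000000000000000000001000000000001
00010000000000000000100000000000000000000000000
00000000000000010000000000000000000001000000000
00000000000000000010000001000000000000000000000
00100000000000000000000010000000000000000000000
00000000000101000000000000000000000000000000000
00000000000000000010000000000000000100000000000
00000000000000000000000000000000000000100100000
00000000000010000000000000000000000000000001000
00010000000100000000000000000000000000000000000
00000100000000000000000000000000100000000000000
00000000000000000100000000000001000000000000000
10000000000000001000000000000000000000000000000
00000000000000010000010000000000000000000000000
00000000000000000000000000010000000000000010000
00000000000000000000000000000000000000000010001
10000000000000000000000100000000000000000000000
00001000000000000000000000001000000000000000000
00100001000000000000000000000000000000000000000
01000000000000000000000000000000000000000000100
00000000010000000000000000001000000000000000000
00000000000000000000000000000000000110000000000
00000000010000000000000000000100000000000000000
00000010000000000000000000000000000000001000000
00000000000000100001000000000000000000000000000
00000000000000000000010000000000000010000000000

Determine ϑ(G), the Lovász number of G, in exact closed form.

47*cos(pi/47)/(cos(pi/47) + 1)

N(cdam) = {yrot, spsk}, |N(cdam)| = 2.
Vertex spgg has 2 neighbors: zbft, oabd.
deg(mwfc) = 2; N(mwfc) = {oxic, sumx}.
Vertex oabd has 2 neighbors: spgg, eaix.
deg(v) = 2 for all v (|V|=47); the odd cycle C_{47}.
A has 24 distinct eigenvalues ≈ [2.0, 1.982, 1.929, 1.841, 1.721, 1.57, 1.39, 1.186, 0.961, 0.719, 0.464, 0.2, -0.067, -0.333, -0.593, -0.842, -1.076, -1.291, -1.483, -1.649, -1.785, -1.889, -1.96, -1.996].
Lovász: ϑ = −47(-2*cos(pi/47))/(2+-(-1)*2*cos(pi/47)) = 47*cos(pi/47)/(cos(pi/47) + 1).
ϑ(G) ≈ 23.473731493.
23 ≤ 47*cos(pi/47)/(cos(pi/47) + 1) ≤ 24: both strict.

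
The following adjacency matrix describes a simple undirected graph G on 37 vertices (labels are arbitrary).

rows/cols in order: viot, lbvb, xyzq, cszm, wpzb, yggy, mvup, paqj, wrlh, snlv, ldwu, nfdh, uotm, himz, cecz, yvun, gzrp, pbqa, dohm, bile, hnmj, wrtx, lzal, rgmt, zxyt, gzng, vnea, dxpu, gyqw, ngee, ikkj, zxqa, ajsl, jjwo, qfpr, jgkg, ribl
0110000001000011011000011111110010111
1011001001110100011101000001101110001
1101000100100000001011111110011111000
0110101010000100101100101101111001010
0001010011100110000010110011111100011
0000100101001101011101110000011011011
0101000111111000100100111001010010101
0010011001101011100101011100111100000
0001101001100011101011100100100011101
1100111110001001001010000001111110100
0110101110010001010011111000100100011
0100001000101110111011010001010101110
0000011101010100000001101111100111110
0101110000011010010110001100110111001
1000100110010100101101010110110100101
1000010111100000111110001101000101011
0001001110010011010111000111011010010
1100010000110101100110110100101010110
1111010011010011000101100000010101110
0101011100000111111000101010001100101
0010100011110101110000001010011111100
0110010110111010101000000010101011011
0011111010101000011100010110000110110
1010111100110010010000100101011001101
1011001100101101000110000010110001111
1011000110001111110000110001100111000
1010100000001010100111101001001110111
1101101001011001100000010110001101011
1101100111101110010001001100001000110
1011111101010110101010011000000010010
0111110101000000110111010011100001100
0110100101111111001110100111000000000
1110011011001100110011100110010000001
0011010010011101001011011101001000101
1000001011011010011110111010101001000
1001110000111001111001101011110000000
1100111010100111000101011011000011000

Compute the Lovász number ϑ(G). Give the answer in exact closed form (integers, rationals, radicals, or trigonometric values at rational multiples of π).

Vertex bile has 18 neighbors: lbvb, cszm, yggy, mvup, paqj, himz, cecz, yvun, gzrp, pbqa, dohm, lzal, zxyt, vnea, ikkj, zxqa, qfpr, ribl.
Vertex nfdh has 18 neighbors: lbvb, mvup, ldwu, uotm, himz, cecz, gzrp, pbqa, dohm, hnmj, wrtx, rgmt, dxpu, ngee, zxqa, jjwo, qfpr, jgkg.
Vertex ikkj has 18 neighbors: lbvb, xyzq, cszm, wpzb, yggy, paqj, snlv, gzrp, pbqa, bile, hnmj, wrtx, rgmt, vnea, dxpu, gyqw, jjwo, qfpr.
Vertex viot has 18 neighbors: lbvb, xyzq, snlv, cecz, yvun, pbqa, dohm, rgmt, zxyt, gzng, vnea, dxpu, gyqw, ngee, ajsl, qfpr, jgkg, ribl.
G on 37 vertices is 18-regular; Paley(37): SR with (k,λ,μ)=(18,8,9).
Distinct eigenvalues (to 4 d.p.): [18.0, 2.5414, -3.5414].
λ_max=18, λ_min=-sqrt(37)/2 - 1/2; ϑ = −37·λ_min/(λ_max−λ_min) = sqrt(37).
= 6.0827625… (decimal).

sqrt(37)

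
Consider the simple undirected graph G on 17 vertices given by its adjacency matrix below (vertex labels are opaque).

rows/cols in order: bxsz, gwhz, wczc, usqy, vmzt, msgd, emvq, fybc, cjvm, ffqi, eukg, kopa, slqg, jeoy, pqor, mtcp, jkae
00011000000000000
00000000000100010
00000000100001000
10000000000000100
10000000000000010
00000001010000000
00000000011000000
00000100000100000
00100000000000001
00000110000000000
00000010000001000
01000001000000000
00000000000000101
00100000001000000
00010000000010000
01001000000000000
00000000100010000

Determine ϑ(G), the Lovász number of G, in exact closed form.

17*cos(pi/17)/(cos(pi/17) + 1)

deg(usqy) = 2; N(usqy) = {bxsz, pqor}.
N(gwhz) = {kopa, mtcp}, |N(gwhz)| = 2.
Vertex slqg has 2 neighbors: pqor, jkae.
deg(ffqi) = 2; N(ffqi) = {msgd, emvq}.
2-regular, N=17; the odd cycle C_{17}.
A has 9 distinct eigenvalues ≈ [2.0, 1.864944, 1.478018, 0.891477, 0.184537, -0.547326, -1.205269, -1.700434, -1.965946].
Lovász: ϑ = −17(-2*cos(pi/17))/(2+-(-1)*2*cos(pi/17)) = 17*cos(pi/17)/(cos(pi/17) + 1).
≈ 8.4270 (to 4 d.p.).
Lovász sandwich 8 ≤ 17*cos(pi/17)/(cos(pi/17) + 1) ≤ 9: both strict.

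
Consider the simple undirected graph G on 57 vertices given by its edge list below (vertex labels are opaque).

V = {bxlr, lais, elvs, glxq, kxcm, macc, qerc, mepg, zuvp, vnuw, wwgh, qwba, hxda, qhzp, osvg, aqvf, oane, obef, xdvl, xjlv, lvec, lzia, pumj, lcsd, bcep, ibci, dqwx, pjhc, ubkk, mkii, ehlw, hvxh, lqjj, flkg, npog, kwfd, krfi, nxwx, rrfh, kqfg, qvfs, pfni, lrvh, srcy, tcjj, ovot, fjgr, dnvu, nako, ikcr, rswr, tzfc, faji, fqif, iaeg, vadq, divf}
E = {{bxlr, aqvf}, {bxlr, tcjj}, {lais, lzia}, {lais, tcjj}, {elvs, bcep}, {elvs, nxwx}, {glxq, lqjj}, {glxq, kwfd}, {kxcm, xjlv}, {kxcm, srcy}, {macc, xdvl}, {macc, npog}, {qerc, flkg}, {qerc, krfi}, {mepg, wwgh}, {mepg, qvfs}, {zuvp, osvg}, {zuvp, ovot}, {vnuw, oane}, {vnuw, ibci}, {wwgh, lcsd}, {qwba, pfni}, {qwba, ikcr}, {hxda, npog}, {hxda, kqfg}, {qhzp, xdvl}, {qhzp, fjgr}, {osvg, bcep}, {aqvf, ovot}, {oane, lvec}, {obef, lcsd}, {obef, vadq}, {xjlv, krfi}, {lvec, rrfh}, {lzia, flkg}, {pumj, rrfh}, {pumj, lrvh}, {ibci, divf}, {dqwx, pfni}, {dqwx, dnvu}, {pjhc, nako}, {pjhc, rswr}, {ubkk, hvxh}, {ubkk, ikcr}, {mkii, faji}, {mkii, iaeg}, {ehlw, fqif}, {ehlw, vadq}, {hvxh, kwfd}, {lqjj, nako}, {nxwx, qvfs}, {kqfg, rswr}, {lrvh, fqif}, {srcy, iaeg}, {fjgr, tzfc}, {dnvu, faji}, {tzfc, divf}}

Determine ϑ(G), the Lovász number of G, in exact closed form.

N(nako) = {pjhc, lqjj}, |N(nako)| = 2.
N(tzfc) = {fjgr, divf}, |N(tzfc)| = 2.
deg(macc) = 2; N(macc) = {xdvl, npog}.
N(ibci) = {vnuw, divf}, |N(ibci)| = 2.
G on 57 vertices is 2-regular; connected 2-regular on 57 ⇒ C_{57}.
Distinct eigenvalues (to 4 d.p.): [2.0, 1.9879, 1.9516, 1.8916, 1.8087, 1.7038, 1.5783, 1.4336, 1.2714, 1.0939, 0.9031, 0.7013, 0.491, 0.2747, 0.0551, -0.1652, -0.3834, -0.597, -0.8034, -1.0, -1.1845, -1.3546, -1.5082, -1.6436, -1.7589, -1.853, -1.9245, -1.9727, -1.997].
With N=57: ϑ(G) = 57·(-(-1)*2*cos(pi/57))/(2−(-2*cos(pi/57))) = 57*cos(pi/57)/(cos(pi/57) + 1).
≈ 28.478345168 (to 9 d.p.).
Check 28 ≤ 57*cos(pi/57)/(cos(pi/57) + 1) ≤ 29: both strict.

57*cos(pi/57)/(cos(pi/57) + 1)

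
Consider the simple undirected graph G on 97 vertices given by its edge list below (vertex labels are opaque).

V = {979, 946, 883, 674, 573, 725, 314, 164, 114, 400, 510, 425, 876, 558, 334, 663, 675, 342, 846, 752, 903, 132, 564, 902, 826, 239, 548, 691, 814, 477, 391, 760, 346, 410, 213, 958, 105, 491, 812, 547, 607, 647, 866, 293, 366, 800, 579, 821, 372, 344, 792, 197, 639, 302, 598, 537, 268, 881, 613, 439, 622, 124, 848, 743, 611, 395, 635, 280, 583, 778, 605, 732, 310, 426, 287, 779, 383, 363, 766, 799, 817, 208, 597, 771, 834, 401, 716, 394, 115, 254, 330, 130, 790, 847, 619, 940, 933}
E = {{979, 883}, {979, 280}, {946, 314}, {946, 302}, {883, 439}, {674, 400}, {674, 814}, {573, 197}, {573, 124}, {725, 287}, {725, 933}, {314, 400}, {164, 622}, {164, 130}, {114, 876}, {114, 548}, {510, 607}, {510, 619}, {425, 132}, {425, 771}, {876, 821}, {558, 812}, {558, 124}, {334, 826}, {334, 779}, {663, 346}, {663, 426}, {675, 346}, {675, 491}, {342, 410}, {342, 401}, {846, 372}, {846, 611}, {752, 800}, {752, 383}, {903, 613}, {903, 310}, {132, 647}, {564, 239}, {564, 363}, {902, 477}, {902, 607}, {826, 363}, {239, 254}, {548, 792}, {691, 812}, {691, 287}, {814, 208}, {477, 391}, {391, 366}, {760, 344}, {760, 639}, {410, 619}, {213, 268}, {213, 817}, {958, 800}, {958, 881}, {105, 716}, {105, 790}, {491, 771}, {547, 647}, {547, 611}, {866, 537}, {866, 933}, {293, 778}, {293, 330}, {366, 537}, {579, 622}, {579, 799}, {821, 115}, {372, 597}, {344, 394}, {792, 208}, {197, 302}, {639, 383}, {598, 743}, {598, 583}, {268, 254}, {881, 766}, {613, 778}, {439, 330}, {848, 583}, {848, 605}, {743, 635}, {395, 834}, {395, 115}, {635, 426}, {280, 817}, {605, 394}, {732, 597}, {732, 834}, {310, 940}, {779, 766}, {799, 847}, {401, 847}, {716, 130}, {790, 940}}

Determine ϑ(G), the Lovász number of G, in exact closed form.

Vertex 635 has 2 neighbors: 743, 426.
deg(537) = 2; N(537) = {866, 366}.
N(607) = {510, 902}, |N(607)| = 2.
deg(314) = 2; N(314) = {946, 400}.
Every vertex has degree 2 (N=97); this is C_{97}, the 97-cycle.
The 49 distinct eigenvalues: [2.0, 1.995806, 1.98324, 1.962356, 1.933242, 1.896018, 1.850842, 1.797903, 1.737423, 1.669656, 1.594886, 1.513426, 1.425618, 1.33183, 1.232457, 1.127914, 1.01864, 0.905094, 0.787752, 0.667105, 0.54366, 0.417935, 0.290457, 0.161761, 0.032386, -0.097124, -0.226228, -0.354382, -0.48105, -0.6057, -0.72781, -0.846867, -0.962372, -1.07384, -1.180805, -1.282816, -1.379448, -1.470293, -1.554971, -1.633127, -1.704434, -1.768591, -1.82533, -1.874413, -1.915635, -1.948821, -1.973833, -1.990567, -1.998951].
Lovász: ϑ = −97(-2*cos(pi/97))/(2+-(-1)*2*cos(pi/97)) = 97*cos(pi/97)/(cos(pi/97) + 1).
= 48.4872792… (decimal).
α=48, χ(Ḡ)=49; ϑ=97*cos(pi/97)/(cos(pi/97) + 1) lies between (both strict).

97*cos(pi/97)/(cos(pi/97) + 1)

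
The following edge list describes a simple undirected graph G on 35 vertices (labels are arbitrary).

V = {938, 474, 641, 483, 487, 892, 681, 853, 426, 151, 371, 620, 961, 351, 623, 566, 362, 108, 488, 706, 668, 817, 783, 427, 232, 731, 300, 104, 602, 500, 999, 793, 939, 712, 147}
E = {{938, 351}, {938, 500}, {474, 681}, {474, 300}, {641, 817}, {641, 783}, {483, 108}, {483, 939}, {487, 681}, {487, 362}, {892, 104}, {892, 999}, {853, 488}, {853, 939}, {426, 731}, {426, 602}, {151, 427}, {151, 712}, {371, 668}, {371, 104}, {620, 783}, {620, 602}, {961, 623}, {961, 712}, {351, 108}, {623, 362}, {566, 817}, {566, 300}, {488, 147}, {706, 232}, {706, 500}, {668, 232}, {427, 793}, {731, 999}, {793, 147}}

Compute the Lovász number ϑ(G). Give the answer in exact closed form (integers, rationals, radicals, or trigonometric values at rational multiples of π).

deg(712) = 2; N(712) = {151, 961}.
N(623) = {961, 362}, |N(623)| = 2.
deg(620) = 2; N(620) = {783, 602}.
N(487) = {681, 362}, |N(487)| = 2.
G on 35 vertices is 2-regular; a single 35-cycle (edge-transitive).
A has 18 distinct eigenvalues ≈ [2.0, 1.968, 1.872, 1.717, 1.506, 1.247, 0.948, 0.618, 0.268, -0.09, -0.445, -0.786, -1.102, -1.382, -1.618, -1.802, -1.928, -1.992].
Lovász: ϑ = −35(-2*cos(pi/35))/(2+-(-1)*2*cos(pi/35)) = 35*cos(pi/35)/(cos(pi/35) + 1).
ϑ(G) ≈ 17.46470.
α=17, χ(Ḡ)=18; ϑ=35*cos(pi/35)/(cos(pi/35) + 1) lies between (both strict).

35*cos(pi/35)/(cos(pi/35) + 1)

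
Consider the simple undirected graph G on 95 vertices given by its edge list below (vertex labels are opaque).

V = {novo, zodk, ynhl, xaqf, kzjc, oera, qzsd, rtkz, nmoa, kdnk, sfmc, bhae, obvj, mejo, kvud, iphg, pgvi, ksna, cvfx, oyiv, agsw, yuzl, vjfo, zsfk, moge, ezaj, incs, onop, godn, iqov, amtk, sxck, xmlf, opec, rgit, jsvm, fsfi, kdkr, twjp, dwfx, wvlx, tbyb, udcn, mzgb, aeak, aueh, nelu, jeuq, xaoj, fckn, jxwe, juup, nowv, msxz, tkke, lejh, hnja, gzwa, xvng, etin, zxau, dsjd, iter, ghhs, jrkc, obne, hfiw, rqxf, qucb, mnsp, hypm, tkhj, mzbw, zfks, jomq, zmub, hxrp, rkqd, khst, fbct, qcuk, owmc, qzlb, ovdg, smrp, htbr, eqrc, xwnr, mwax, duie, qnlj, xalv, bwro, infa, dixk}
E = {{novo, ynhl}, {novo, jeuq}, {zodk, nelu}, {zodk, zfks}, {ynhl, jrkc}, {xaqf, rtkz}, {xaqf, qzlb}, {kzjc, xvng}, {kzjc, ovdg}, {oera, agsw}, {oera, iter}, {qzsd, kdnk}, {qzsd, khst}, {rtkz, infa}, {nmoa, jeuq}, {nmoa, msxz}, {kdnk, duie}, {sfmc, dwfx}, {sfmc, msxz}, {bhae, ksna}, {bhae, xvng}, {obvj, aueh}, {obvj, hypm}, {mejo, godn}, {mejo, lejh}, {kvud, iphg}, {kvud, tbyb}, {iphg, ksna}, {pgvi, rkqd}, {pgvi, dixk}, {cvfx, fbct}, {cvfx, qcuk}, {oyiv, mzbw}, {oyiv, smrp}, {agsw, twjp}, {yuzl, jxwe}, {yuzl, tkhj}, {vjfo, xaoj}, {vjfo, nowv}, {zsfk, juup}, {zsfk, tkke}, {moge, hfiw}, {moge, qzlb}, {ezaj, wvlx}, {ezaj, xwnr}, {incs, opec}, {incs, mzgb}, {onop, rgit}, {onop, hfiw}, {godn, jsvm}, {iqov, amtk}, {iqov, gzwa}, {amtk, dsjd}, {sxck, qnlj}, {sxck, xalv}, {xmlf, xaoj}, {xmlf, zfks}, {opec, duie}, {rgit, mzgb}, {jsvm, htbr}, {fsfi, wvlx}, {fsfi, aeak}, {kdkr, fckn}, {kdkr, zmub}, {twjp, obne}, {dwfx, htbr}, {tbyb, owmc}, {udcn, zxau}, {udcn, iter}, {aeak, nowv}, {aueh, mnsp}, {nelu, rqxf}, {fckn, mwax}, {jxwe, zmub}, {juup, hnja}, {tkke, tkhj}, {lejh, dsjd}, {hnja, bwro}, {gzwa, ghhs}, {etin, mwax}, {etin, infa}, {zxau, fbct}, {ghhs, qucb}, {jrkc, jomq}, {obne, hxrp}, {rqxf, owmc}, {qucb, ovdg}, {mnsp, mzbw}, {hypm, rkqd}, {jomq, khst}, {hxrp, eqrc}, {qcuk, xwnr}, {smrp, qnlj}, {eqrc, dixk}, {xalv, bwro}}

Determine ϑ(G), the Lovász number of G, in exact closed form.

Vertex qnlj has 2 neighbors: sxck, smrp.
deg(mzgb) = 2; N(mzgb) = {incs, rgit}.
deg(tkke) = 2; N(tkke) = {zsfk, tkhj}.
deg(juup) = 2; N(juup) = {zsfk, hnja}.
Regular of degree 2 on 95 vertices: connected 2-regular on 95 ⇒ C_{95}.
spec(A) ≈ [2.0, 1.99563, 1.98253, 1.96076, 1.93042, 1.89163, 1.84458, 1.78946, 1.72651, 1.65602, 1.57828, 1.49364, 1.40247, 1.30517, 1.20216, 1.0939, 0.98085, 0.86351, 0.74239, 0.61803, 0.49097, 0.36176, 0.23097, 0.09917, -0.03307, -0.16516, -0.29653, -0.4266, -0.55481, -0.68059, -0.80339, -0.92268, -1.03794, -1.14866, -1.25435, -1.35456, -1.44885, -1.5368, -1.61803, -1.69219, -1.75895, -1.81801, -1.86913, -1.91207, -1.94665, -1.97272, -1.99017, -1.99891] (distinct, 5 d.p.).
Lovász: ϑ = −95(-2*cos(pi/95))/(2+-(-1)*2*cos(pi/95)) = 95*cos(pi/95)/(cos(pi/95) + 1).
= 47.487011311… (decimal).
α=47, χ(Ḡ)=48; ϑ=95*cos(pi/95)/(cos(pi/95) + 1) lies between (both strict).

95*cos(pi/95)/(cos(pi/95) + 1)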